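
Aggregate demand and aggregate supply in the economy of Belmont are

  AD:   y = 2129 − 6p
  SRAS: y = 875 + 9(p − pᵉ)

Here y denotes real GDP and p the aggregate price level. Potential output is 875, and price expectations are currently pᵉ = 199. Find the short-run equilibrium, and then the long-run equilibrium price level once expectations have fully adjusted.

Short run: p = 203, y = 911. Long run: p = 209.

Short run: with pᵉ = 199, SRAS is y = 9p − 916. Setting AD = SRAS gives 3045 = 15p, so p = 203 and y = 2129 − 6·203 = 911.
Output 911 is above potential 875, so over time expected prices rise and SRAS shifts left until y returns to 875.
Long run: y = 875 on the AD curve gives 875 = 2129 − 6p, so p = 209.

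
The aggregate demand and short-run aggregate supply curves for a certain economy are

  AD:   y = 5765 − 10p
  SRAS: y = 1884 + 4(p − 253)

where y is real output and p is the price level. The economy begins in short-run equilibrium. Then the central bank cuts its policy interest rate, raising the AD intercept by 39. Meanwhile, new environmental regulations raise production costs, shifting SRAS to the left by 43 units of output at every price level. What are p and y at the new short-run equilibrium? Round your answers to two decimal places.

After both shocks: AD is y = 5804 − 10p and SRAS is y = 829 + 4p.
Setting them equal: 4975 = 14p, so p = 355.36.
Substituting into AD, y = 2250.43.

p = 355.36, y = 2250.43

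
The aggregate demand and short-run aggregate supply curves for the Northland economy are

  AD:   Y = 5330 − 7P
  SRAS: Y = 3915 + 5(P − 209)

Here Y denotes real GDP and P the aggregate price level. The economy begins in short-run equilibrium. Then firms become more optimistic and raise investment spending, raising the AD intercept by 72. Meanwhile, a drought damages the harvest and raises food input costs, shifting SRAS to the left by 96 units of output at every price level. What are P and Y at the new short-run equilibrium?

P = 219, Y = 3869

After both shocks: AD is Y = 5402 − 7P and SRAS is Y = 2774 + 5P.
Setting them equal: 2628 = 12P, so P = 219.
Y = 5402 − 7·219 = 3869.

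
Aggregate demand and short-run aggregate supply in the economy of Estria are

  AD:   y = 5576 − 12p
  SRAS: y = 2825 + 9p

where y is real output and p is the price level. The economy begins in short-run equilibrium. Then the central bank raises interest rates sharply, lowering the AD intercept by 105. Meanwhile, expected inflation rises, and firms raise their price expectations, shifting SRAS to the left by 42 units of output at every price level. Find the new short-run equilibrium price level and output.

After both shocks: AD is y = 5471 − 12p and SRAS is y = 2783 + 9p.
Setting them equal: 2688 = 21p, so p = 128.
y = 5471 − 12·128 = 3935.

p = 128, y = 3935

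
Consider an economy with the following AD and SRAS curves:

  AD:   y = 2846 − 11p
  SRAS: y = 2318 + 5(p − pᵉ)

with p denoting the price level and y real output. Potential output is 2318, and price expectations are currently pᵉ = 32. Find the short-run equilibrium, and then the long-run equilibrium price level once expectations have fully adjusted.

Short run: p = 43, y = 2373. Long run: p = 48.

Short run: with pᵉ = 32, SRAS is y = 2158 + 5p. Setting AD = SRAS gives 688 = 16p, so p = 43 and y = 2846 − 11·43 = 2373.
Output 2373 is above potential 2318, so over time expected prices rise and SRAS shifts left until y returns to 2318.
Long run: y = 2318 on the AD curve gives 2318 = 2846 − 11p, so p = 48.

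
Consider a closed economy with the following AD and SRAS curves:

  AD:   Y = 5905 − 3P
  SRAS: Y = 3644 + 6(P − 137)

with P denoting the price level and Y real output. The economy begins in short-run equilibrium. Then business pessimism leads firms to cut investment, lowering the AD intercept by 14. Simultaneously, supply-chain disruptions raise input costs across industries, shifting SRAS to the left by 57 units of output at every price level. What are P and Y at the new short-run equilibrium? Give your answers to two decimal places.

After both shocks: AD is Y = 5891 − 3P and SRAS is Y = 2765 + 6P.
Setting them equal: 3126 = 9P, so P = 347.33.
Substituting into AD, Y = 4849.00.

P = 347.33, Y = 4849.00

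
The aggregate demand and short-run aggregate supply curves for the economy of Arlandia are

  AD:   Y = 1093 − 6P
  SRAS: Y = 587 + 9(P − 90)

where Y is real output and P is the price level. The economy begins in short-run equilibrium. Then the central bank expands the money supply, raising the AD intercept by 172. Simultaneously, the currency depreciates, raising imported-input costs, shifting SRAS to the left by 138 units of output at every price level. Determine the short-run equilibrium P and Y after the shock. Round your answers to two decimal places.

P = 108.40, Y = 614.60

After both shocks: AD is Y = 1265 − 6P and SRAS is Y = 9P − 361.
Setting them equal: 1626 = 15P, so P = 108.40.
Substituting into AD, Y = 614.60.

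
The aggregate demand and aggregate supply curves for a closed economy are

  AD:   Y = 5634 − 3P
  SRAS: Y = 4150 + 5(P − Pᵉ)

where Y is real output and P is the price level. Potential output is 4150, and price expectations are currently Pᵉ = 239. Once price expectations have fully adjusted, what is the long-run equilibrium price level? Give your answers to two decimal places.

Short run: with Pᵉ = 239, SRAS is Y = 2955 + 5P. Setting AD = SRAS gives 2679 = 8P, so P = 334.88 and Y = 5634 − 3P = 4629.38.
Output 4629.38 is above potential 4150, so over time expected prices rise and SRAS shifts left until Y returns to 4150.
Long run: Y = 4150 on the AD curve gives 4150 = 5634 − 3P, so P = 494.67.

Long-run P = 494.67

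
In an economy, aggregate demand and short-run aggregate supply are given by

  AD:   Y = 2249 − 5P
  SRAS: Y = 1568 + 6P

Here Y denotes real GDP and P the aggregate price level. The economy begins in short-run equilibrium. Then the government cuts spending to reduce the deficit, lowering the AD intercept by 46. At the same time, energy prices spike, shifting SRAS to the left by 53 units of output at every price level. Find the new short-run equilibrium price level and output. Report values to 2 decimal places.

After both shocks: AD is Y = 2203 − 5P and SRAS is Y = 1515 + 6P.
Setting them equal: 688 = 11P, so P = 62.55.
Substituting into AD, Y = 1890.27.

P = 62.55, Y = 1890.27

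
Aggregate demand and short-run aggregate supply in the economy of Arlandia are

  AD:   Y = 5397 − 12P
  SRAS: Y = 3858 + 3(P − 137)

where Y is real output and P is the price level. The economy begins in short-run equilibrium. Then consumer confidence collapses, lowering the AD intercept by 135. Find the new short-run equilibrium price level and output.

P = 121, Y = 3810

This is a negative demand shock: AD shifts left.
New AD: Y = 5262 − 12P.
SRAS can be written Y = 3447 + 3P.
Set AD = SRAS: 5262 − 12P = 3447 + 3P, so 1815 = 15P and P = 121.
Y = 5262 − 12·121 = 3810.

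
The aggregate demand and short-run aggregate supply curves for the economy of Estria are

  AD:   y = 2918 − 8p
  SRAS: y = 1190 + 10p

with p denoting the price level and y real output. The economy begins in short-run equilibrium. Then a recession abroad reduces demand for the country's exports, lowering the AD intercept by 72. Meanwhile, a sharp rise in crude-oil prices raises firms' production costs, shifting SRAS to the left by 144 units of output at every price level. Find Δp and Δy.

Δp = +4, Δy = -104

After both shocks: AD is y = 2846 − 8p and SRAS is y = 1046 + 10p.
Setting them equal: 1800 = 18p, so p = 100.
y = 2846 − 8·100 = 2046.
Initially p = 96, y = 2150, so Δp = +4 and Δy = -104.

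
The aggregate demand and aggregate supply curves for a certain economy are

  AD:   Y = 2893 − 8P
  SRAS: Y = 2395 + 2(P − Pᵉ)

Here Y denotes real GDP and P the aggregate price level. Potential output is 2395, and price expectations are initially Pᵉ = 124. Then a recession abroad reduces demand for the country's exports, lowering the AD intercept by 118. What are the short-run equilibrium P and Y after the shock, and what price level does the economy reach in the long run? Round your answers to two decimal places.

Short run: P = 62.80, Y = 2272.60. Long run: P = 47.50.

AD shifts left: new AD is Y = 2775 − 8P. With Pᵉ = 124, SRAS is Y = 2147 + 2P.
Short run: 2775 − 8P = 2147 + 2P gives 628 = 10P, so P = 62.80 and Y = 2775 − 8P = 2272.60.
Y = 2272.60 is below potential 2395; expectations adjust and SRAS shifts right until Y = 2395.
Long run: on the new AD curve, 2395 = 2775 − 8P gives P = 47.50.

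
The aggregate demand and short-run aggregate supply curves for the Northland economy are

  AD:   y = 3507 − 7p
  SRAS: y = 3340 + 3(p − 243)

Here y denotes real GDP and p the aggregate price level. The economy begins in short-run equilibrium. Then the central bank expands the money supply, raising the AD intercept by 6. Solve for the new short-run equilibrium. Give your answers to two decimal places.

This is a positive demand shock: AD shifts right.
New AD: y = 3513 − 7p.
SRAS can be written y = 2611 + 3p.
Set AD = SRAS: 3513 − 7p = 2611 + 3p, so 902 = 10p and p = 90.20.
Substituting into AD, y = 2881.60.

p = 90.20, y = 2881.60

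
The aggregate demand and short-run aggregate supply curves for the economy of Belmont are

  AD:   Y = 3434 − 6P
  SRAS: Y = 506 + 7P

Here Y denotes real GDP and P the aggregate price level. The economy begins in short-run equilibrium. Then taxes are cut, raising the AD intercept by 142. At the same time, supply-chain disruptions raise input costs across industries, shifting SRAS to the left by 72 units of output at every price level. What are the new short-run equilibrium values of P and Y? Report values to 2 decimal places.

After both shocks: AD is Y = 3576 − 6P and SRAS is Y = 434 + 7P.
Setting them equal: 3142 = 13P, so P = 241.69.
Substituting into AD, Y = 2125.85.

P = 241.69, Y = 2125.85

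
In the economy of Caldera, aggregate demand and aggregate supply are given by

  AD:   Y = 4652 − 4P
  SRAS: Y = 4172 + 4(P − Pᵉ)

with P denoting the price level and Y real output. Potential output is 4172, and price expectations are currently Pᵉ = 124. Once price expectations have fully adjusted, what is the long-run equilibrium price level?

Short run: with Pᵉ = 124, SRAS is Y = 3676 + 4P. Setting AD = SRAS gives 976 = 8P, so P = 122 and Y = 4652 − 4·122 = 4164.
Output 4164 is below potential 4172, so over time expected prices fall and SRAS shifts right until Y returns to 4172.
Long run: Y = 4172 on the AD curve gives 4172 = 4652 − 4P, so P = 120.

Long-run P = 120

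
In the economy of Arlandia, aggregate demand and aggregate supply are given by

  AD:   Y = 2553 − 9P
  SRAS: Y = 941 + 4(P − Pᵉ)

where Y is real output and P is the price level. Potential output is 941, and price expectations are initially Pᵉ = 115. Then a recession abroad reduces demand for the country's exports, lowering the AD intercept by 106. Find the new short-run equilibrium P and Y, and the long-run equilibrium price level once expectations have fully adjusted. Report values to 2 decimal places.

AD shifts left: new AD is Y = 2447 − 9P. With Pᵉ = 115, SRAS is Y = 481 + 4P.
Short run: 2447 − 9P = 481 + 4P gives 1966 = 13P, so P = 151.23 and Y = 2447 − 9P = 1085.92.
Y = 1085.92 is above potential 941; expectations adjust and SRAS shifts left until Y = 941.
Long run: on the new AD curve, 941 = 2447 − 9P gives P = 167.33.

Short run: P = 151.23, Y = 1085.92. Long run: P = 167.33.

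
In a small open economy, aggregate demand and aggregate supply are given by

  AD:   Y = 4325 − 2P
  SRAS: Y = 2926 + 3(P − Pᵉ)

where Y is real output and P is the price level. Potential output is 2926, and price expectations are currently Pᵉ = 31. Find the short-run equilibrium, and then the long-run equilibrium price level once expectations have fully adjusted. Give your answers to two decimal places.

Short run: P = 298.40, Y = 3728.20. Long run: P = 699.50.

Short run: with Pᵉ = 31, SRAS is Y = 2833 + 3P. Setting AD = SRAS gives 1492 = 5P, so P = 298.40 and Y = 4325 − 2P = 3728.20.
Output 3728.20 is above potential 2926, so over time expected prices rise and SRAS shifts left until Y returns to 2926.
Long run: Y = 2926 on the AD curve gives 2926 = 4325 − 2P, so P = 699.50.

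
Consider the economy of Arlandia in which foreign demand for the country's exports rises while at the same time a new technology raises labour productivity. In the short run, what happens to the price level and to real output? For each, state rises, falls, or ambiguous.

The first event is a positive demand shock: AD shifts right, which by itself pushes P up and Y up.
The second is a favourable supply shock: SRAS shifts right, which by itself pushes P down and Y up.
The two shocks push P in opposite directions, so the effect on P is ambiguous. Both shocks push Y up, so Y rises.

Price level: ambiguous; output: rises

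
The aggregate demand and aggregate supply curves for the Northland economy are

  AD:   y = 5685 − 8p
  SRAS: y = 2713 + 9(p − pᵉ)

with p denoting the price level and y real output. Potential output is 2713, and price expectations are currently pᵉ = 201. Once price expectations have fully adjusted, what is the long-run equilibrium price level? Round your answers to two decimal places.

Long-run p = 371.50

Short run: with pᵉ = 201, SRAS is y = 904 + 9p. Setting AD = SRAS gives 4781 = 17p, so p = 281.24 and y = 5685 − 8p = 3435.12.
Output 3435.12 is above potential 2713, so over time expected prices rise and SRAS shifts left until y returns to 2713.
Long run: y = 2713 on the AD curve gives 2713 = 5685 − 8p, so p = 371.50.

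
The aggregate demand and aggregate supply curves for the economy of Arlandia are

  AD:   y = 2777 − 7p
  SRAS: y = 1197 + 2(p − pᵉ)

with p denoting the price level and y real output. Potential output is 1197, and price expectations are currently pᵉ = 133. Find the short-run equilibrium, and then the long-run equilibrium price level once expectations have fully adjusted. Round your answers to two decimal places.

Short run: p = 205.11, y = 1341.22. Long run: p = 225.71.

Short run: with pᵉ = 133, SRAS is y = 931 + 2p. Setting AD = SRAS gives 1846 = 9p, so p = 205.11 and y = 2777 − 7p = 1341.22.
Output 1341.22 is above potential 1197, so over time expected prices rise and SRAS shifts left until y returns to 1197.
Long run: y = 1197 on the AD curve gives 1197 = 2777 − 7p, so p = 225.71.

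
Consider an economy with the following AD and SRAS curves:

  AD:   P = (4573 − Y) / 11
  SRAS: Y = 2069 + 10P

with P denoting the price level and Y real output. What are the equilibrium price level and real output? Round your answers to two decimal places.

P = 119.24, Y = 3261.38

Rearrange AD to Y = 4573 − 11P.
Set AD = SRAS: 4573 − 11P = 2069 + 10P, so 2504 = 21P and P = 119.24.
Substituting into AD, Y = 4573 − 11P = 3261.38.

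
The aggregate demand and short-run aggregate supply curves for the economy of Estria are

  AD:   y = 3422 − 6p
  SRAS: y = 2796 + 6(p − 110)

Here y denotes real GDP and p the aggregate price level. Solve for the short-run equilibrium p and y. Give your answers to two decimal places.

Write SRAS as y = 2796 + 6p − 660 = 2136 + 6p.
Set AD = SRAS: 3422 − 6p = 2136 + 6p, so 1286 = 12p and p = 107.17.
Substituting into AD, y = 3422 − 6p = 2779.00.

p = 107.17, y = 2779.00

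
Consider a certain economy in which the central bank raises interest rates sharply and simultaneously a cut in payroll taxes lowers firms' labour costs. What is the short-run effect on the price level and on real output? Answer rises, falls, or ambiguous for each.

Price level: falls; output: ambiguous

The first event is a negative demand shock: AD shifts left, which by itself pushes P down and Y down.
The second is a favourable supply shock: SRAS shifts right, which by itself pushes P down and Y up.
Both shocks push P down, so P falls. The two shocks push Y in opposite directions, so the effect on Y is ambiguous.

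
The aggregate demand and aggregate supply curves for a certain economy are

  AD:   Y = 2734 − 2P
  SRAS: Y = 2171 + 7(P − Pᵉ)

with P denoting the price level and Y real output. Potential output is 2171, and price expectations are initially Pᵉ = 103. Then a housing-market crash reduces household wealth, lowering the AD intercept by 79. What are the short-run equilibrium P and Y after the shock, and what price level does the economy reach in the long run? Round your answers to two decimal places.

Short run: P = 133.89, Y = 2387.22. Long run: P = 242.00.

AD shifts left: new AD is Y = 2655 − 2P. With Pᵉ = 103, SRAS is Y = 1450 + 7P.
Short run: 2655 − 2P = 1450 + 7P gives 1205 = 9P, so P = 133.89 and Y = 2655 − 2P = 2387.22.
Y = 2387.22 is above potential 2171; expectations adjust and SRAS shifts left until Y = 2171.
Long run: on the new AD curve, 2171 = 2655 − 2P gives P = 242.00.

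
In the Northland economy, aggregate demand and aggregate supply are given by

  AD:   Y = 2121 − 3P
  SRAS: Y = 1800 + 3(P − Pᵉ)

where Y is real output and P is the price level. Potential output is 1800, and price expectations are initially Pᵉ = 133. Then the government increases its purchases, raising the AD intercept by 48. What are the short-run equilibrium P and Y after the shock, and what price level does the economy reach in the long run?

AD shifts right: new AD is Y = 2169 − 3P. With Pᵉ = 133, SRAS is Y = 1401 + 3P.
Short run: 2169 − 3P = 1401 + 3P gives 768 = 6P, so P = 128 and Y = 2169 − 3·128 = 1785.
Y = 1785 is below potential 1800; expectations adjust and SRAS shifts right until Y = 1800.
Long run: on the new AD curve, 1800 = 2169 − 3P gives P = 123.

Short run: P = 128, Y = 1785. Long run: P = 123.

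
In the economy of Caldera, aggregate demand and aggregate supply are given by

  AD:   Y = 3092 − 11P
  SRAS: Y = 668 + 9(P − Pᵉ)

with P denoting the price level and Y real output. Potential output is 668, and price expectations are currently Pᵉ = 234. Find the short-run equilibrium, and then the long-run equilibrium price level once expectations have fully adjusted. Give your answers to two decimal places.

Short run: with Pᵉ = 234, SRAS is Y = 9P − 1438. Setting AD = SRAS gives 4530 = 20P, so P = 226.50 and Y = 3092 − 11P = 600.50.
Output 600.50 is below potential 668, so over time expected prices fall and SRAS shifts right until Y returns to 668.
Long run: Y = 668 on the AD curve gives 668 = 3092 − 11P, so P = 220.36.

Short run: P = 226.50, Y = 600.50. Long run: P = 220.36.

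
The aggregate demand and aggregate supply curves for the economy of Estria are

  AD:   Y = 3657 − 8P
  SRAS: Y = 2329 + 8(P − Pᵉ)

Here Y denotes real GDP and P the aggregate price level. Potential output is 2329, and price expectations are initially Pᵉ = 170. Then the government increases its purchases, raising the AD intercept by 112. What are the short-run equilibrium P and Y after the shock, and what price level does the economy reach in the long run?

Short run: P = 175, Y = 2369. Long run: P = 180.

AD shifts right: new AD is Y = 3769 − 8P. With Pᵉ = 170, SRAS is Y = 969 + 8P.
Short run: 3769 − 8P = 969 + 8P gives 2800 = 16P, so P = 175 and Y = 3769 − 8·175 = 2369.
Y = 2369 is above potential 2329; expectations adjust and SRAS shifts left until Y = 2329.
Long run: on the new AD curve, 2329 = 3769 − 8P gives P = 180.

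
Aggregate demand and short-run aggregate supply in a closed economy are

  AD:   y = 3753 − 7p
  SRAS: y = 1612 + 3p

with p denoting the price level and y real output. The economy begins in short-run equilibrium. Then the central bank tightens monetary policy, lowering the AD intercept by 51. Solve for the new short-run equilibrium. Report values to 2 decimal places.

This is a negative demand shock: AD shifts left.
New AD: y = 3702 − 7p.
Set AD = SRAS: 3702 − 7p = 1612 + 3p, so 2090 = 10p and p = 209.00.
Substituting into AD, y = 2239.00.

p = 209.00, y = 2239.00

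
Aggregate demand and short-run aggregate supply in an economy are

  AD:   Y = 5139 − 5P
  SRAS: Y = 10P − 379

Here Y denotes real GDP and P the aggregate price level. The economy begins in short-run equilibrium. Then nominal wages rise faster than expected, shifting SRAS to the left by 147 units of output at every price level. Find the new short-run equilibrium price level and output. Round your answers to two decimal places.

This is a negative supply shock: SRAS shifts left.
New SRAS: Y = 10P − 526.
Set AD = SRAS: 5139 − 5P = 10P − 526, so 5665 = 15P and P = 377.67.
Substituting into AD, Y = 3250.67.

P = 377.67, Y = 3250.67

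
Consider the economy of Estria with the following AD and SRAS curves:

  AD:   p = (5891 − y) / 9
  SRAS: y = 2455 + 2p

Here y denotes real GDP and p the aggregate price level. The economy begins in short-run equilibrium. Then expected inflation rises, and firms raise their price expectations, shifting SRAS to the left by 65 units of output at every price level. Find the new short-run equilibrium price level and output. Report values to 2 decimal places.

This is a negative supply shock: SRAS shifts left.
New SRAS: y = 2390 + 2p.
Set AD = SRAS: 5891 − 9p = 2390 + 2p, so 3501 = 11p and p = 318.27.
Substituting into AD, y = 3026.55.

p = 318.27, y = 3026.55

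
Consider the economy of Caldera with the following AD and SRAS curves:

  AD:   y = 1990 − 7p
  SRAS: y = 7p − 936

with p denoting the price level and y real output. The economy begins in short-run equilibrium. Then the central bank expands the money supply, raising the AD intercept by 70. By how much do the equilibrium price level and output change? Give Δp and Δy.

This is a positive demand shock: AD shifts right.
New AD: y = 2060 − 7p.
Set AD = SRAS: 2060 − 7p = 7p − 936, so 2996 = 14p and p = 214.
y = 2060 − 7·214 = 562.
Initially p = 209, y = 527, so Δp = +5 and Δy = +35.

Δp = +5, Δy = +35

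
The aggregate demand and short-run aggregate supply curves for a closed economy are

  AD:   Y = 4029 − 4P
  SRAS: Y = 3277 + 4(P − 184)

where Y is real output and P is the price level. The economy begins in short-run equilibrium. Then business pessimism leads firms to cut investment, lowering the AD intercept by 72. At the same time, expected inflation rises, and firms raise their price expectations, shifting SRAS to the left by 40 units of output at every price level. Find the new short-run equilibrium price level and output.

After both shocks: AD is Y = 3957 − 4P and SRAS is Y = 2501 + 4P.
Setting them equal: 1456 = 8P, so P = 182.
Y = 3957 − 4·182 = 3229.

P = 182, Y = 3229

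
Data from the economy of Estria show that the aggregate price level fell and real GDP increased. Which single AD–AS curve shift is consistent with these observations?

P fell and Y rose. An AD shift moves P and Y in the same direction; an SRAS shift moves them in opposite directions.
Here P and Y moved in opposite directions, so the SRAS curve shifted.
Since Y rose, SRAS shifted right.

SRAS shifted right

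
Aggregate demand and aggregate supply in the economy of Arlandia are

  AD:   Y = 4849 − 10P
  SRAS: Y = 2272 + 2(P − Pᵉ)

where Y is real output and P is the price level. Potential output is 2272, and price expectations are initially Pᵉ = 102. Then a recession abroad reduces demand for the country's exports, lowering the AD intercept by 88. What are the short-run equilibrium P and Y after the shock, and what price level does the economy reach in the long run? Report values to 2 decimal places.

AD shifts left: new AD is Y = 4761 − 10P. With Pᵉ = 102, SRAS is Y = 2068 + 2P.
Short run: 4761 − 10P = 2068 + 2P gives 2693 = 12P, so P = 224.42 and Y = 4761 − 10P = 2516.83.
Y = 2516.83 is above potential 2272; expectations adjust and SRAS shifts left until Y = 2272.
Long run: on the new AD curve, 2272 = 4761 − 10P gives P = 248.90.

Short run: P = 224.42, Y = 2516.83. Long run: P = 248.90.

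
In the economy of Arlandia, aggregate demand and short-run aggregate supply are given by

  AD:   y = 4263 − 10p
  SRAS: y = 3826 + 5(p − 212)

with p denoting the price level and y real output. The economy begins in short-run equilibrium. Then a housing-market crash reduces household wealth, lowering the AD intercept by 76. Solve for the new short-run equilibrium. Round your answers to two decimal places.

p = 94.73, y = 3239.67

This is a negative demand shock: AD shifts left.
New AD: y = 4187 − 10p.
SRAS can be written y = 2766 + 5p.
Set AD = SRAS: 4187 − 10p = 2766 + 5p, so 1421 = 15p and p = 94.73.
Substituting into AD, y = 3239.67.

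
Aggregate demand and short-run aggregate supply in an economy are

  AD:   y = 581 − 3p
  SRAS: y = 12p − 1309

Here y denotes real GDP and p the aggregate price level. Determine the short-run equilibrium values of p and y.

p = 126, y = 203

Set AD = SRAS: 581 − 3p = 12p − 1309, so 1890 = 15p and p = 126.
Then y = 581 − 3·126 = 203.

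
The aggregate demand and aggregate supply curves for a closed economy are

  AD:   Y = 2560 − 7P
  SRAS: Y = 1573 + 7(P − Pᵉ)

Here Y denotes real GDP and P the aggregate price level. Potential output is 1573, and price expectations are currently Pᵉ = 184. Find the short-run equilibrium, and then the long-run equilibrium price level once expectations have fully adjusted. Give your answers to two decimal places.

Short run: P = 162.50, Y = 1422.50. Long run: P = 141.00.

Short run: with Pᵉ = 184, SRAS is Y = 285 + 7P. Setting AD = SRAS gives 2275 = 14P, so P = 162.50 and Y = 2560 − 7P = 1422.50.
Output 1422.50 is below potential 1573, so over time expected prices fall and SRAS shifts right until Y returns to 1573.
Long run: Y = 1573 on the AD curve gives 1573 = 2560 − 7P, so P = 141.00.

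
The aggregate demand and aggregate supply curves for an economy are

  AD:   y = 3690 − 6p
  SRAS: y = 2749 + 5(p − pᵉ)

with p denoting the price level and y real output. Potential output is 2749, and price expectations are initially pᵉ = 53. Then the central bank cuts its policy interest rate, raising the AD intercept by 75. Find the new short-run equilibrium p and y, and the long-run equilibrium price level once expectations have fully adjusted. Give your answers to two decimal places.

Short run: p = 116.45, y = 3066.27. Long run: p = 169.33.

AD shifts right: new AD is y = 3765 − 6p. With pᵉ = 53, SRAS is y = 2484 + 5p.
Short run: 3765 − 6p = 2484 + 5p gives 1281 = 11p, so p = 116.45 and y = 3765 − 6p = 3066.27.
y = 3066.27 is above potential 2749; expectations adjust and SRAS shifts left until y = 2749.
Long run: on the new AD curve, 2749 = 3765 − 6p gives p = 169.33.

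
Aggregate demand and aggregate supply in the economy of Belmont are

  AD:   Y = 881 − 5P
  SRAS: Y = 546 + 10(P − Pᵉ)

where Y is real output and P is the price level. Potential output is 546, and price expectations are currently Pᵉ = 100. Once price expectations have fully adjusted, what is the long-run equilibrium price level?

Short run: with Pᵉ = 100, SRAS is Y = 10P − 454. Setting AD = SRAS gives 1335 = 15P, so P = 89 and Y = 881 − 5·89 = 436.
Output 436 is below potential 546, so over time expected prices fall and SRAS shifts right until Y returns to 546.
Long run: Y = 546 on the AD curve gives 546 = 881 − 5P, so P = 67.

Long-run P = 67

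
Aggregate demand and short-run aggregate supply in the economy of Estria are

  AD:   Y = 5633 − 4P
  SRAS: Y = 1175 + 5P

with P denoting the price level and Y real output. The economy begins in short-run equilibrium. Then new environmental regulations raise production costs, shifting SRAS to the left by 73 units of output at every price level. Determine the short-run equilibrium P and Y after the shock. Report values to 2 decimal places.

P = 503.44, Y = 3619.22

This is a negative supply shock: SRAS shifts left.
New SRAS: Y = 1102 + 5P.
Set AD = SRAS: 5633 − 4P = 1102 + 5P, so 4531 = 9P and P = 503.44.
Substituting into AD, Y = 3619.22.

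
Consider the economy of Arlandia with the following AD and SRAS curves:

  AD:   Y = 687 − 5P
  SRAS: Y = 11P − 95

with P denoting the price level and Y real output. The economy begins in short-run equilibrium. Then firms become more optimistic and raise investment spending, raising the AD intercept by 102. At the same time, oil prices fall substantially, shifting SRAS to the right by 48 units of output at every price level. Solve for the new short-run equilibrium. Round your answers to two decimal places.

After both shocks: AD is Y = 789 − 5P and SRAS is Y = 11P − 47.
Setting them equal: 836 = 16P, so P = 52.25.
Substituting into AD, Y = 527.75.

P = 52.25, Y = 527.75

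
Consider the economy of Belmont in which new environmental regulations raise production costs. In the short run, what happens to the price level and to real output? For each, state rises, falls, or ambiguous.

Price level: rises; output: falls

This is an adverse supply shock: SRAS shifts left.
Moving along the downward-sloping AD curve, P rises and Y falls.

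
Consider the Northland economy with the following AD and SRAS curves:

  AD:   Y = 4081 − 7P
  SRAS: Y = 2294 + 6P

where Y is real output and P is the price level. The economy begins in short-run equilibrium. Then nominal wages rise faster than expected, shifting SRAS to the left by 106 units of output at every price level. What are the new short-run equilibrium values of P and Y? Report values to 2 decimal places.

This is a negative supply shock: SRAS shifts left.
New SRAS: Y = 2188 + 6P.
Set AD = SRAS: 4081 − 7P = 2188 + 6P, so 1893 = 13P and P = 145.62.
Substituting into AD, Y = 3061.69.

P = 145.62, Y = 3061.69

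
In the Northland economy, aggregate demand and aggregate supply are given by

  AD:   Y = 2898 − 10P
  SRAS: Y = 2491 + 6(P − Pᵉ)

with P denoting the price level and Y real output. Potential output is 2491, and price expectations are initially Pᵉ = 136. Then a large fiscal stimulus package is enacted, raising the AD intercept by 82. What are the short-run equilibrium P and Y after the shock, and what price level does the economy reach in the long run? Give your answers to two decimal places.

Short run: P = 81.56, Y = 2164.38. Long run: P = 48.90.

AD shifts right: new AD is Y = 2980 − 10P. With Pᵉ = 136, SRAS is Y = 1675 + 6P.
Short run: 2980 − 10P = 1675 + 6P gives 1305 = 16P, so P = 81.56 and Y = 2980 − 10P = 2164.38.
Y = 2164.38 is below potential 2491; expectations adjust and SRAS shifts right until Y = 2491.
Long run: on the new AD curve, 2491 = 2980 − 10P gives P = 48.90.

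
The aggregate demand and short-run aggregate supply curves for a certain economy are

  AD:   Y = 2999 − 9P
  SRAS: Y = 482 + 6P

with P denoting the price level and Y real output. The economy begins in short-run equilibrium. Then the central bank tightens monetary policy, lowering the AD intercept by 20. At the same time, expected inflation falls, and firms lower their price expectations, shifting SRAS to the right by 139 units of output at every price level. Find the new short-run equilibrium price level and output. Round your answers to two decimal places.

P = 157.20, Y = 1564.20

After both shocks: AD is Y = 2979 − 9P and SRAS is Y = 621 + 6P.
Setting them equal: 2358 = 15P, so P = 157.20.
Substituting into AD, Y = 1564.20.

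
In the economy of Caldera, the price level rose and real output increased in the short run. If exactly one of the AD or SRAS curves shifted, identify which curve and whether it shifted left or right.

P rose and Y rose. An AD shift moves P and Y in the same direction; an SRAS shift moves them in opposite directions.
Here P and Y moved in the same direction, so the AD curve shifted.
Since Y rose, AD shifted right.

AD shifted right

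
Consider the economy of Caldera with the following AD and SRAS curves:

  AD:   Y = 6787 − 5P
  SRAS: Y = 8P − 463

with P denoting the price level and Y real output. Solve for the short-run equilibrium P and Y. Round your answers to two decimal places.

Set AD = SRAS: 6787 − 5P = 8P − 463, so 7250 = 13P and P = 557.69.
Substituting into AD, Y = 6787 − 5P = 3998.54.

P = 557.69, Y = 3998.54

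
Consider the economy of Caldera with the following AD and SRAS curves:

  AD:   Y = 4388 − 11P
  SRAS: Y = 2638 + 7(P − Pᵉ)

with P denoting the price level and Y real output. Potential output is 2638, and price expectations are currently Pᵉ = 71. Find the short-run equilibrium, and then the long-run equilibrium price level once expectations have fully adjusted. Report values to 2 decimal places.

Short run: with Pᵉ = 71, SRAS is Y = 2141 + 7P. Setting AD = SRAS gives 2247 = 18P, so P = 124.83 and Y = 4388 − 11P = 3014.83.
Output 3014.83 is above potential 2638, so over time expected prices rise and SRAS shifts left until Y returns to 2638.
Long run: Y = 2638 on the AD curve gives 2638 = 4388 − 11P, so P = 159.09.

Short run: P = 124.83, Y = 3014.83. Long run: P = 159.09.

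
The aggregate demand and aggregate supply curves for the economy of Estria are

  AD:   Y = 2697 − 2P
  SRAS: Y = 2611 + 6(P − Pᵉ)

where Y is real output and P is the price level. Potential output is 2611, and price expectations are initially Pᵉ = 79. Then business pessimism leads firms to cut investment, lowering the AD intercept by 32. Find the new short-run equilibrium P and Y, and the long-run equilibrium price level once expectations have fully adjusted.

AD shifts left: new AD is Y = 2665 − 2P. With Pᵉ = 79, SRAS is Y = 2137 + 6P.
Short run: 2665 − 2P = 2137 + 6P gives 528 = 8P, so P = 66 and Y = 2665 − 2·66 = 2533.
Y = 2533 is below potential 2611; expectations adjust and SRAS shifts right until Y = 2611.
Long run: on the new AD curve, 2611 = 2665 − 2P gives P = 27.

Short run: P = 66, Y = 2533. Long run: P = 27.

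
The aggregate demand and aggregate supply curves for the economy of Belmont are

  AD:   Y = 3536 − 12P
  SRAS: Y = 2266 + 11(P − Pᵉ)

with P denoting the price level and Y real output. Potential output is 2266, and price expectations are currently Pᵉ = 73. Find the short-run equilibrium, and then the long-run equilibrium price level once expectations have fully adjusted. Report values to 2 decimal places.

Short run: with Pᵉ = 73, SRAS is Y = 1463 + 11P. Setting AD = SRAS gives 2073 = 23P, so P = 90.13 and Y = 3536 − 12P = 2454.43.
Output 2454.43 is above potential 2266, so over time expected prices rise and SRAS shifts left until Y returns to 2266.
Long run: Y = 2266 on the AD curve gives 2266 = 3536 − 12P, so P = 105.83.

Short run: P = 90.13, Y = 2454.43. Long run: P = 105.83.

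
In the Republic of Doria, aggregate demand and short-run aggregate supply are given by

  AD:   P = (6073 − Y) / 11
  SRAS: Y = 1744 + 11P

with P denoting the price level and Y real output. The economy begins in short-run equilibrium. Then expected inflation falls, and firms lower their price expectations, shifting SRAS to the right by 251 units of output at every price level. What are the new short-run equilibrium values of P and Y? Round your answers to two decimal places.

This is a positive supply shock: SRAS shifts right.
New SRAS: Y = 1995 + 11P.
Set AD = SRAS: 6073 − 11P = 1995 + 11P, so 4078 = 22P and P = 185.36.
Substituting into AD, Y = 4034.00.

P = 185.36, Y = 4034.00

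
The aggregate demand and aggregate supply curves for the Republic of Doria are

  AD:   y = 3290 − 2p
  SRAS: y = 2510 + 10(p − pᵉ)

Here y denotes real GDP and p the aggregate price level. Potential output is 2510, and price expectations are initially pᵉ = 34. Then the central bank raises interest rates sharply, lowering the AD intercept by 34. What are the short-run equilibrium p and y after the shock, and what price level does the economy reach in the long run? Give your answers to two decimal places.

AD shifts left: new AD is y = 3256 − 2p. With pᵉ = 34, SRAS is y = 2170 + 10p.
Short run: 3256 − 2p = 2170 + 10p gives 1086 = 12p, so p = 90.50 and y = 3256 − 2p = 3075.00.
y = 3075.00 is above potential 2510; expectations adjust and SRAS shifts left until y = 2510.
Long run: on the new AD curve, 2510 = 3256 − 2p gives p = 373.00.

Short run: p = 90.50, y = 3075.00. Long run: p = 373.00.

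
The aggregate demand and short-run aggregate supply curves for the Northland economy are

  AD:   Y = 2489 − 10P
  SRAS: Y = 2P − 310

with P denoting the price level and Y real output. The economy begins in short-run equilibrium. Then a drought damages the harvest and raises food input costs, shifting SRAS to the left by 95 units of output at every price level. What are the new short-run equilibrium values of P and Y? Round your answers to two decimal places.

P = 241.17, Y = 77.33

This is a negative supply shock: SRAS shifts left.
New SRAS: Y = 2P − 405.
Set AD = SRAS: 2489 − 10P = 2P − 405, so 2894 = 12P and P = 241.17.
Substituting into AD, Y = 77.33.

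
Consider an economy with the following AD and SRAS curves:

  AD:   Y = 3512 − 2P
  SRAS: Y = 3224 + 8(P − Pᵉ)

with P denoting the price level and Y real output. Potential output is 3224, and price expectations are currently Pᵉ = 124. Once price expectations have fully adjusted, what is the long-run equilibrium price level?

Short run: with Pᵉ = 124, SRAS is Y = 2232 + 8P. Setting AD = SRAS gives 1280 = 10P, so P = 128 and Y = 3512 − 2·128 = 3256.
Output 3256 is above potential 3224, so over time expected prices rise and SRAS shifts left until Y returns to 3224.
Long run: Y = 3224 on the AD curve gives 3224 = 3512 − 2P, so P = 144.

Long-run P = 144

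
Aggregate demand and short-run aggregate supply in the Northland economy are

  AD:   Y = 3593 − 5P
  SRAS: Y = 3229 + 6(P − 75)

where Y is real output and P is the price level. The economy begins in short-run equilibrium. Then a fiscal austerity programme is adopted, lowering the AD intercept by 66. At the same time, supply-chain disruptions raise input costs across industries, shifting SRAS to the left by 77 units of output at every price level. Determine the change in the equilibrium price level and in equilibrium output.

After both shocks: AD is Y = 3527 − 5P and SRAS is Y = 2702 + 6P.
Setting them equal: 825 = 11P, so P = 75.
Y = 3527 − 5·75 = 3152.
Initially P = 74, Y = 3223, so ΔP = +1 and ΔY = -71.

ΔP = +1, ΔY = -71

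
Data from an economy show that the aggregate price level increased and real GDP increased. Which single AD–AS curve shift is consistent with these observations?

AD shifted right

P rose and Y rose. An AD shift moves P and Y in the same direction; an SRAS shift moves them in opposite directions.
Here P and Y moved in the same direction, so the AD curve shifted.
Since Y rose, AD shifted right.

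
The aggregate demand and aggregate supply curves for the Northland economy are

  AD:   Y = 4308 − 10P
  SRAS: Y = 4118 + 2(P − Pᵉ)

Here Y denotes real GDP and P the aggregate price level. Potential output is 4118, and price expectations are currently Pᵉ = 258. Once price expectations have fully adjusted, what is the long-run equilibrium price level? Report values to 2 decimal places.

Short run: with Pᵉ = 258, SRAS is Y = 3602 + 2P. Setting AD = SRAS gives 706 = 12P, so P = 58.83 and Y = 4308 − 10P = 3719.67.
Output 3719.67 is below potential 4118, so over time expected prices fall and SRAS shifts right until Y returns to 4118.
Long run: Y = 4118 on the AD curve gives 4118 = 4308 − 10P, so P = 19.00.

Long-run P = 19.00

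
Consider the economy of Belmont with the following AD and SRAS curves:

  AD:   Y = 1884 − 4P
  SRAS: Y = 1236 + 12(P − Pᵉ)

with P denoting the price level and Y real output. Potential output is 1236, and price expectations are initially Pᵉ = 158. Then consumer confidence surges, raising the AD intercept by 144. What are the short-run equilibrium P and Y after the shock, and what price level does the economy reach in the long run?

AD shifts right: new AD is Y = 2028 − 4P. With Pᵉ = 158, SRAS is Y = 12P − 660.
Short run: 2028 − 4P = 12P − 660 gives 2688 = 16P, so P = 168 and Y = 2028 − 4·168 = 1356.
Y = 1356 is above potential 1236; expectations adjust and SRAS shifts left until Y = 1236.
Long run: on the new AD curve, 1236 = 2028 − 4P gives P = 198.

Short run: P = 168, Y = 1356. Long run: P = 198.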